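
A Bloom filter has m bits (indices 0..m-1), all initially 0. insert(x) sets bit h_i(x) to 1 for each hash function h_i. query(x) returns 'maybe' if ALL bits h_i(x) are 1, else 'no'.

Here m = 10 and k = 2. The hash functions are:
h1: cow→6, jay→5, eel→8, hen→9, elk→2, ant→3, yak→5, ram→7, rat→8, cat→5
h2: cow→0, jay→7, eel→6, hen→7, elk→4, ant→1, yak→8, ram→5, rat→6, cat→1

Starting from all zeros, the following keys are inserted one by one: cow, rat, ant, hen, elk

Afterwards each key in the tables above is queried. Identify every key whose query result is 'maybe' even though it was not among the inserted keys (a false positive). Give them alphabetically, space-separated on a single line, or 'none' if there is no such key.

Start: bits=0000000000
After insert 'cow': sets bits 0 6 -> bits=1000001000
After insert 'rat': sets bits 6 8 -> bits=1000001010
After insert 'ant': sets bits 1 3 -> bits=1101001010
After insert 'hen': sets bits 7 9 -> bits=1101001111
After insert 'elk': sets bits 2 4 -> bits=1111101111
Not inserted: cat eel jay ram yak — query each against bits=1111101111:
query cat: checks bit1=1, bit5=0 (has a 0) -> no => not a false positive
query eel: checks bit6=1, bit8=1 (all 1) -> maybe => FALSE POSITIVE
query jay: checks bit5=0, bit7=1 (has a 0) -> no => not a false positive
query ram: checks bit5=0, bit7=1 (has a 0) -> no => not a false positive
query yak: checks bit5=0, bit8=1 (has a 0) -> no => not a false positive
False positives (alphabetical): eel

Answer: eel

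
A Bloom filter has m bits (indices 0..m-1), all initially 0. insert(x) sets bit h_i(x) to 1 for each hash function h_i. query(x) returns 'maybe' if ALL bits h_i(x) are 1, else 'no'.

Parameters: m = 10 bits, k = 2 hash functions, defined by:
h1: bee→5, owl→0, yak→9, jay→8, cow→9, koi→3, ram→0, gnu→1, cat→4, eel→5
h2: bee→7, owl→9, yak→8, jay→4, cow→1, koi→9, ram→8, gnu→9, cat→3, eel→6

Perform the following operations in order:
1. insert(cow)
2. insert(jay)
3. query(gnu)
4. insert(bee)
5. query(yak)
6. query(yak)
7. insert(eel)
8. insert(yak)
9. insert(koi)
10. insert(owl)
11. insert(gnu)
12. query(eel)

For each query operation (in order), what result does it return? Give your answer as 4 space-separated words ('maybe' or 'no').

Start: bits=0000000000
Op 1: insert cow -> sets bits 1 9 -> bits=0100000001
Op 2: insert jay -> sets bits 4 8 -> bits=0100100011
Op 3: query gnu -> checks bit1=1, bit9=1 (all 1) -> maybe
Op 4: insert bee -> sets bits 5 7 -> bits=0100110111
Op 5: query yak -> checks bit8=1, bit9=1 (all 1) -> maybe
Op 6: query yak -> checks bit8=1, bit9=1 (all 1) -> maybe
Op 7: insert eel -> sets bits 5 6 -> bits=0100111111
Op 8: insert yak -> sets bits 8 9 -> bits=0100111111
Op 9: insert koi -> sets bits 3 9 -> bits=0101111111
Op 10: insert owl -> sets bits 0 9 -> bits=1101111111
Op 11: insert gnu -> sets bits 1 9 -> bits=1101111111
Op 12: query eel -> checks bit5=1, bit6=1 (all 1) -> maybe
Query results in order: maybe maybe maybe maybe

Answer: maybe maybe maybe maybe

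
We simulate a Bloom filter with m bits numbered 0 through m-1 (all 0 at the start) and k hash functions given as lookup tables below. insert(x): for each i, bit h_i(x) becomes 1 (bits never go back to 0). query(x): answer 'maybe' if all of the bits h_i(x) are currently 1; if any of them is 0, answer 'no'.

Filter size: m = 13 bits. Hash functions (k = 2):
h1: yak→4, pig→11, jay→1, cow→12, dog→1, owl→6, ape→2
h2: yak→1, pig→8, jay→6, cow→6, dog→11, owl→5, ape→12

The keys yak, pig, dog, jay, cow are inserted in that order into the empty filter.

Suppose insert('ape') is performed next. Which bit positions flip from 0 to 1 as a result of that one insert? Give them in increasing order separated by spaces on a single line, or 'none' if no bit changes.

Start: bits=0000000000000
After insert 'yak': sets bits 1 4 -> bits=0100100000000
After insert 'pig': sets bits 8 11 -> bits=0100100010010
After insert 'dog': sets bits 1 11 -> bits=0100100010010
After insert 'jay': sets bits 1 6 -> bits=0100101010010
After insert 'cow': sets bits 6 12 -> bits=0100101010011
insert 'ape' would touch bits 2 12; currently bit2=0, bit12=1
Bits that are 0 among those (would change 0->1): 2

Answer: 2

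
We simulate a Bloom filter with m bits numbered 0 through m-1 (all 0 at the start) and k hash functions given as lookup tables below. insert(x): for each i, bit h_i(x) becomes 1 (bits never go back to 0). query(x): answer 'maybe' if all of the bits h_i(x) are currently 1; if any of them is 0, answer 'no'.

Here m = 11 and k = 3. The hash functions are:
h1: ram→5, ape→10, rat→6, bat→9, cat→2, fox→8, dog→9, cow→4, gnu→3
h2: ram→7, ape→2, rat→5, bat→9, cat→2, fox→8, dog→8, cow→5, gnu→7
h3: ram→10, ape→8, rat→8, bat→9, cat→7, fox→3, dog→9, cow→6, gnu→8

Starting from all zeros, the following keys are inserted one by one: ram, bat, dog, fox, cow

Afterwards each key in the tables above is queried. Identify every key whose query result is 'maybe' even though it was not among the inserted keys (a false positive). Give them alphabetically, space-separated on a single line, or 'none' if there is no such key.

Answer: gnu rat

Derivation:
Start: bits=00000000000
After insert 'ram': sets bits 5 7 10 -> bits=00000101001
After insert 'bat': sets bits 9 -> bits=00000101011
After insert 'dog': sets bits 8 9 -> bits=00000101111
After insert 'fox': sets bits 3 8 -> bits=00010101111
After insert 'cow': sets bits 4 5 6 -> bits=00011111111
Not inserted: ape cat gnu rat — query each against bits=00011111111:
query ape: checks bit2=0, bit8=1, bit10=1 (has a 0) -> no => not a false positive
query cat: checks bit2=0, bit7=1 (has a 0) -> no => not a false positive
query gnu: checks bit3=1, bit7=1, bit8=1 (all 1) -> maybe => FALSE POSITIVE
query rat: checks bit5=1, bit6=1, bit8=1 (all 1) -> maybe => FALSE POSITIVE
False positives (alphabetical): gnu rat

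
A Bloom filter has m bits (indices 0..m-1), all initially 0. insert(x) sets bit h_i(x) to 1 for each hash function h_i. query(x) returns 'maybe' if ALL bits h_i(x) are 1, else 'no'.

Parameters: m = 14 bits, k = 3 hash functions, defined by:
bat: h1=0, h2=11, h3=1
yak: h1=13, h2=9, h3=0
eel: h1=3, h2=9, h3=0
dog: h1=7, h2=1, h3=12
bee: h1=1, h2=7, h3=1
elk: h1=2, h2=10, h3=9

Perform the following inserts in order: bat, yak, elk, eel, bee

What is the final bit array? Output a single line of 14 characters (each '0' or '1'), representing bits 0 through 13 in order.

Answer: 11110001011101

Derivation:
Start: bits=00000000000000
After insert 'bat': sets bits 0 1 11 -> bits=11000000000100
After insert 'yak': sets bits 0 9 13 -> bits=11000000010101
After insert 'elk': sets bits 2 9 10 -> bits=11100000011101
After insert 'eel': sets bits 0 3 9 -> bits=11110000011101
After insert 'bee': sets bits 1 7 -> bits=11110001011101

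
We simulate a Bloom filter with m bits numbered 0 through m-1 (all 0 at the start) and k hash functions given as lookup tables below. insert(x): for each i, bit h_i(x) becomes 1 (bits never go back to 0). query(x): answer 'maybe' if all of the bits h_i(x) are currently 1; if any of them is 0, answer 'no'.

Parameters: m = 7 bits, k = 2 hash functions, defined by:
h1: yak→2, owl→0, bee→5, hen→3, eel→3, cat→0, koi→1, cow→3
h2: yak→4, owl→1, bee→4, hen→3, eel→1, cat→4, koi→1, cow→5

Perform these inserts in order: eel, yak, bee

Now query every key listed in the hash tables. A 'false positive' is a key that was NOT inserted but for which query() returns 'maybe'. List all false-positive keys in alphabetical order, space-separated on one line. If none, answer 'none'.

Answer: cow hen koi

Derivation:
Start: bits=0000000
After insert 'eel': sets bits 1 3 -> bits=0101000
After insert 'yak': sets bits 2 4 -> bits=0111100
After insert 'bee': sets bits 4 5 -> bits=0111110
Not inserted: cat cow hen koi owl — query each against bits=0111110:
query cat: checks bit0=0, bit4=1 (has a 0) -> no => not a false positive
query cow: checks bit3=1, bit5=1 (all 1) -> maybe => FALSE POSITIVE
query hen: checks bit3=1 (all 1) -> maybe => FALSE POSITIVE
query koi: checks bit1=1 (all 1) -> maybe => FALSE POSITIVE
query owl: checks bit0=0, bit1=1 (has a 0) -> no => not a false positive
False positives (alphabetical): cow hen koi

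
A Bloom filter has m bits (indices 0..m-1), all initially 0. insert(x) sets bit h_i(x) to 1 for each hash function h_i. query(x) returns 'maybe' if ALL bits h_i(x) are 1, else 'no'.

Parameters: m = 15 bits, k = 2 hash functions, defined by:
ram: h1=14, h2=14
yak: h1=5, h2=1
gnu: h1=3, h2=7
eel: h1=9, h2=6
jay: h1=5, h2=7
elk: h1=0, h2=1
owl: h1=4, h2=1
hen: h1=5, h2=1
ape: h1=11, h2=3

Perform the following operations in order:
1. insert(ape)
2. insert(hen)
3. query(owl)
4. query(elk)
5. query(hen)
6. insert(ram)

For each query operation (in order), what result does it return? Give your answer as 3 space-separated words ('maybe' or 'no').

Answer: no no maybe

Derivation:
Start: bits=000000000000000
Op 1: insert ape -> sets bits 3 11 -> bits=000100000001000
Op 2: insert hen -> sets bits 1 5 -> bits=010101000001000
Op 3: query owl -> checks bit1=1, bit4=0 (has a 0) -> no
Op 4: query elk -> checks bit0=0, bit1=1 (has a 0) -> no
Op 5: query hen -> checks bit1=1, bit5=1 (all 1) -> maybe
Op 6: insert ram -> sets bits 14 -> bits=010101000001001
Query results in order: no no maybe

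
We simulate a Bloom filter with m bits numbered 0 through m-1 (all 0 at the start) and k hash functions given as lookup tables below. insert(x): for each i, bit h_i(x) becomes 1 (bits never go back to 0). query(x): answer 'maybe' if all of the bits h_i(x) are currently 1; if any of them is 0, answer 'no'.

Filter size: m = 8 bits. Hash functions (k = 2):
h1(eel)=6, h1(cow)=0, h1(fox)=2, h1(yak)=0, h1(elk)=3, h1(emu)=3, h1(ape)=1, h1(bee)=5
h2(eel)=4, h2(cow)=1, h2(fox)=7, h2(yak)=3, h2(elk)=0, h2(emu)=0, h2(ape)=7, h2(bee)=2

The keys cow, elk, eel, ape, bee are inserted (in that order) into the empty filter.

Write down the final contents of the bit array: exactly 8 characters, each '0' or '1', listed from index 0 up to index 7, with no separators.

Answer: 11111111

Derivation:
Start: bits=00000000
After insert 'cow': sets bits 0 1 -> bits=11000000
After insert 'elk': sets bits 0 3 -> bits=11010000
After insert 'eel': sets bits 4 6 -> bits=11011010
After insert 'ape': sets bits 1 7 -> bits=11011011
After insert 'bee': sets bits 2 5 -> bits=11111111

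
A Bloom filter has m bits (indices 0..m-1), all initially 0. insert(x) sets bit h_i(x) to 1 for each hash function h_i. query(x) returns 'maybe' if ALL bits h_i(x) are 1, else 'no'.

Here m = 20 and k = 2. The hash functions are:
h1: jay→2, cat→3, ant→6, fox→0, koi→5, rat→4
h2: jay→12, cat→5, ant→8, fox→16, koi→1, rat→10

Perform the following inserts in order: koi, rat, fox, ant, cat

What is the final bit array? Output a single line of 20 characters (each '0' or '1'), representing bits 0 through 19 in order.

Start: bits=00000000000000000000
After insert 'koi': sets bits 1 5 -> bits=01000100000000000000
After insert 'rat': sets bits 4 10 -> bits=01001100001000000000
After insert 'fox': sets bits 0 16 -> bits=11001100001000001000
After insert 'ant': sets bits 6 8 -> bits=11001110101000001000
After insert 'cat': sets bits 3 5 -> bits=11011110101000001000

Answer: 11011110101000001000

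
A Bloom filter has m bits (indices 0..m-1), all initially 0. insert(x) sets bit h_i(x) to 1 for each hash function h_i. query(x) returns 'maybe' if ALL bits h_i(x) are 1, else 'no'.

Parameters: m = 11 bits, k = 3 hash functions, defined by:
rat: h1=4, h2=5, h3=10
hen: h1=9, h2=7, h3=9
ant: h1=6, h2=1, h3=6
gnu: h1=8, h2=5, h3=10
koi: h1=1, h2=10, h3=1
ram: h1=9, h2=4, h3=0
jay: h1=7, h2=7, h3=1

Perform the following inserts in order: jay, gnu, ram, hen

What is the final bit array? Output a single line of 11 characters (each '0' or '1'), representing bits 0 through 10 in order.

Start: bits=00000000000
After insert 'jay': sets bits 1 7 -> bits=01000001000
After insert 'gnu': sets bits 5 8 10 -> bits=01000101101
After insert 'ram': sets bits 0 4 9 -> bits=11001101111
After insert 'hen': sets bits 7 9 -> bits=11001101111

Answer: 11001101111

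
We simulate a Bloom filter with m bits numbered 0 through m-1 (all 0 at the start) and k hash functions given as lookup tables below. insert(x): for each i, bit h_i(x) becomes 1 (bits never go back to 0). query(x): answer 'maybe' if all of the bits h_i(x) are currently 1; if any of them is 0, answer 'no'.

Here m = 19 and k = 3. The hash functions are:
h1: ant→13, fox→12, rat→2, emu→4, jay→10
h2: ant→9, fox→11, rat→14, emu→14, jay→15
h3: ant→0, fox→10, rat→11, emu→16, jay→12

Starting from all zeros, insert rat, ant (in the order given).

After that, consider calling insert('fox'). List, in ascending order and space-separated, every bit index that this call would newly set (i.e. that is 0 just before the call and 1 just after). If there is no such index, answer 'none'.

Answer: 10 12

Derivation:
Start: bits=0000000000000000000
After insert 'rat': sets bits 2 11 14 -> bits=0010000000010010000
After insert 'ant': sets bits 0 9 13 -> bits=1010000001010110000
insert 'fox' would touch bits 10 11 12; currently bit10=0, bit11=1, bit12=0
Bits that are 0 among those (would change 0->1): 10 12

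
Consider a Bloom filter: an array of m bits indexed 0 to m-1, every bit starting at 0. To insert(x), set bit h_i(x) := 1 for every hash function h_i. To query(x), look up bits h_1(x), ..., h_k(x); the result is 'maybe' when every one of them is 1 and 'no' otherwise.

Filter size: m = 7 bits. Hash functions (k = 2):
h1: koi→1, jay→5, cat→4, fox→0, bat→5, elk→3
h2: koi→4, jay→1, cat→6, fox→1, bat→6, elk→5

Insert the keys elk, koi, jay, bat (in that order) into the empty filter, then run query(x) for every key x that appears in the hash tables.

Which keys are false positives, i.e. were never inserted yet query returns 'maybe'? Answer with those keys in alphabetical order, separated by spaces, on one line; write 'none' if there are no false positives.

Start: bits=0000000
After insert 'elk': sets bits 3 5 -> bits=0001010
After insert 'koi': sets bits 1 4 -> bits=0101110
After insert 'jay': sets bits 1 5 -> bits=0101110
After insert 'bat': sets bits 5 6 -> bits=0101111
Not inserted: cat fox — query each against bits=0101111:
query cat: checks bit4=1, bit6=1 (all 1) -> maybe => FALSE POSITIVE
query fox: checks bit0=0, bit1=1 (has a 0) -> no => not a false positive
False positives (alphabetical): cat

Answer: cat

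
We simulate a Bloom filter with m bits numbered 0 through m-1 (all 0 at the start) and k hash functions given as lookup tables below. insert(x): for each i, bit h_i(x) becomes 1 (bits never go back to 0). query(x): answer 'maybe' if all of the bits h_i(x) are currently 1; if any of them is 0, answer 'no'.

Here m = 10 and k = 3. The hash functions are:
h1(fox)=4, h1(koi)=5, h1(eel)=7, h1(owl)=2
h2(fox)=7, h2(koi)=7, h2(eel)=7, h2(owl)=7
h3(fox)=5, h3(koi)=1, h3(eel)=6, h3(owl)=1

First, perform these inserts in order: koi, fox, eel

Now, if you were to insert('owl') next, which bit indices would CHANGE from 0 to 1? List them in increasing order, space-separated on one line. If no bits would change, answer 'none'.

Start: bits=0000000000
After insert 'koi': sets bits 1 5 7 -> bits=0100010100
After insert 'fox': sets bits 4 5 7 -> bits=0100110100
After insert 'eel': sets bits 6 7 -> bits=0100111100
insert 'owl' would touch bits 1 2 7; currently bit1=1, bit2=0, bit7=1
Bits that are 0 among those (would change 0->1): 2

Answer: 2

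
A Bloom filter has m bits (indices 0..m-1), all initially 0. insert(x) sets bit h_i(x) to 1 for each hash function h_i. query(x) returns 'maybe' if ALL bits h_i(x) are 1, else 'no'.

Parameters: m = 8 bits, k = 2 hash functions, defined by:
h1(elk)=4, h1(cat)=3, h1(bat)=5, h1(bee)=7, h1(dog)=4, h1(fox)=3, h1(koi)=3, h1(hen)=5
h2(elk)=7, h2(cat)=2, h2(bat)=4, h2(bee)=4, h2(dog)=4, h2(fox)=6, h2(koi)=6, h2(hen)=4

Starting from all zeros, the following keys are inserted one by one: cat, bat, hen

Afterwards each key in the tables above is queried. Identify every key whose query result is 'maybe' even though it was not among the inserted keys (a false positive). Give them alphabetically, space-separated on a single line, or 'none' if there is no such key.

Start: bits=00000000
After insert 'cat': sets bits 2 3 -> bits=00110000
After insert 'bat': sets bits 4 5 -> bits=00111100
After insert 'hen': sets bits 4 5 -> bits=00111100
Not inserted: bee dog elk fox koi — query each against bits=00111100:
query bee: checks bit4=1, bit7=0 (has a 0) -> no => not a false positive
query dog: checks bit4=1 (all 1) -> maybe => FALSE POSITIVE
query elk: checks bit4=1, bit7=0 (has a 0) -> no => not a false positive
query fox: checks bit3=1, bit6=0 (has a 0) -> no => not a false positive
query koi: checks bit3=1, bit6=0 (has a 0) -> no => not a false positive
False positives (alphabetical): dog

Answer: dog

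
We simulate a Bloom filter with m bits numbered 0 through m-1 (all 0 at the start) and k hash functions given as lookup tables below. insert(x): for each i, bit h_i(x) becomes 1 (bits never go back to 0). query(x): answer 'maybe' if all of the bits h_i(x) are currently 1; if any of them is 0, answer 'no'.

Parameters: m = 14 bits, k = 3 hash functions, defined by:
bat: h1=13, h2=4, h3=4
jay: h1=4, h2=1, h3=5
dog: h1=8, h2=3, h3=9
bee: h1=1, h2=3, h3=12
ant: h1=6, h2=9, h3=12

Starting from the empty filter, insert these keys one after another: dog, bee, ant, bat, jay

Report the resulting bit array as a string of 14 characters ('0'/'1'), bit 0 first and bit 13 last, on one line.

Start: bits=00000000000000
After insert 'dog': sets bits 3 8 9 -> bits=00010000110000
After insert 'bee': sets bits 1 3 12 -> bits=01010000110010
After insert 'ant': sets bits 6 9 12 -> bits=01010010110010
After insert 'bat': sets bits 4 13 -> bits=01011010110011
After insert 'jay': sets bits 1 4 5 -> bits=01011110110011

Answer: 01011110110011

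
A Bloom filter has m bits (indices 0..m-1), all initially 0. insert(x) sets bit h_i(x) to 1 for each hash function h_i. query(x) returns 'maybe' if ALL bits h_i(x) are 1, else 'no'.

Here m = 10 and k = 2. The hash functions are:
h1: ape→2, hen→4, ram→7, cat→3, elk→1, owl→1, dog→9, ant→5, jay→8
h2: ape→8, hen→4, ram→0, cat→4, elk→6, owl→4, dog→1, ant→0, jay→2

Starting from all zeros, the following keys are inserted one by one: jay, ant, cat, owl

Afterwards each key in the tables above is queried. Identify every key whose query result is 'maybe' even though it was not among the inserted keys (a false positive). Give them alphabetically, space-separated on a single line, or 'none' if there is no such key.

Answer: ape hen

Derivation:
Start: bits=0000000000
After insert 'jay': sets bits 2 8 -> bits=0010000010
After insert 'ant': sets bits 0 5 -> bits=1010010010
After insert 'cat': sets bits 3 4 -> bits=1011110010
After insert 'owl': sets bits 1 4 -> bits=1111110010
Not inserted: ape dog elk hen ram — query each against bits=1111110010:
query ape: checks bit2=1, bit8=1 (all 1) -> maybe => FALSE POSITIVE
query dog: checks bit1=1, bit9=0 (has a 0) -> no => not a false positive
query elk: checks bit1=1, bit6=0 (has a 0) -> no => not a false positive
query hen: checks bit4=1 (all 1) -> maybe => FALSE POSITIVE
query ram: checks bit0=1, bit7=0 (has a 0) -> no => not a false positive
False positives (alphabetical): ape hen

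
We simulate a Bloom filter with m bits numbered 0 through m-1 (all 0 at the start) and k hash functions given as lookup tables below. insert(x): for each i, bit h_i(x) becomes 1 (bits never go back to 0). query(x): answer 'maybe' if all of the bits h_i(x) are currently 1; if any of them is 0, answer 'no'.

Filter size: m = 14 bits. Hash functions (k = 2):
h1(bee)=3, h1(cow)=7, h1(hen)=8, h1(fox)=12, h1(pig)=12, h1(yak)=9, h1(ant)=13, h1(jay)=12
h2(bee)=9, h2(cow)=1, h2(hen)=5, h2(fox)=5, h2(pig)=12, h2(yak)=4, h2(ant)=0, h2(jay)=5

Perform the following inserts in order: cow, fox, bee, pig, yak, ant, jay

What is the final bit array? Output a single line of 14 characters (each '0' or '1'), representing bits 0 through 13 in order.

Answer: 11011101010011

Derivation:
Start: bits=00000000000000
After insert 'cow': sets bits 1 7 -> bits=01000001000000
After insert 'fox': sets bits 5 12 -> bits=01000101000010
After insert 'bee': sets bits 3 9 -> bits=01010101010010
After insert 'pig': sets bits 12 -> bits=01010101010010
After insert 'yak': sets bits 4 9 -> bits=01011101010010
After insert 'ant': sets bits 0 13 -> bits=11011101010011
After insert 'jay': sets bits 5 12 -> bits=11011101010011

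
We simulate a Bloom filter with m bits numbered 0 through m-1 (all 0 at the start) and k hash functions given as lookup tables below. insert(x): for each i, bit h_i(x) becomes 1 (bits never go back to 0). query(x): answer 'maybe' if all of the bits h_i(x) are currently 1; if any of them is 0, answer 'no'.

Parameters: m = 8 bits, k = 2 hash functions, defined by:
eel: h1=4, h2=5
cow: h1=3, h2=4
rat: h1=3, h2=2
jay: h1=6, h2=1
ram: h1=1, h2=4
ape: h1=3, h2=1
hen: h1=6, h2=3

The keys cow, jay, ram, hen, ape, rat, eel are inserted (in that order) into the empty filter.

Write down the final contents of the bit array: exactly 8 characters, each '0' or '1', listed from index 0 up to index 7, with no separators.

Start: bits=00000000
After insert 'cow': sets bits 3 4 -> bits=00011000
After insert 'jay': sets bits 1 6 -> bits=01011010
After insert 'ram': sets bits 1 4 -> bits=01011010
After insert 'hen': sets bits 3 6 -> bits=01011010
After insert 'ape': sets bits 1 3 -> bits=01011010
After insert 'rat': sets bits 2 3 -> bits=01111010
After insert 'eel': sets bits 4 5 -> bits=01111110

Answer: 01111110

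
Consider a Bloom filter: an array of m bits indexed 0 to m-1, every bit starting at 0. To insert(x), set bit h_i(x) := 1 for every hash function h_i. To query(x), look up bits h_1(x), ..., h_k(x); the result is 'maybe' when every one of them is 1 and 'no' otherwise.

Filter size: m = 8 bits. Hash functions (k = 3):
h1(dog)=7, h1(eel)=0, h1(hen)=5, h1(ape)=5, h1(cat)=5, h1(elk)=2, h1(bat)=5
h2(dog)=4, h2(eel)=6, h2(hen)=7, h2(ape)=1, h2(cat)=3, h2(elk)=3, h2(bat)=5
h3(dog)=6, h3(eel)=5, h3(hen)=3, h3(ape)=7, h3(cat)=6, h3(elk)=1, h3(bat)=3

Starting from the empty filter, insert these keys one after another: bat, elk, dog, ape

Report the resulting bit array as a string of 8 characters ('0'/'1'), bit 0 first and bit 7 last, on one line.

Start: bits=00000000
After insert 'bat': sets bits 3 5 -> bits=00010100
After insert 'elk': sets bits 1 2 3 -> bits=01110100
After insert 'dog': sets bits 4 6 7 -> bits=01111111
After insert 'ape': sets bits 1 5 7 -> bits=01111111

Answer: 01111111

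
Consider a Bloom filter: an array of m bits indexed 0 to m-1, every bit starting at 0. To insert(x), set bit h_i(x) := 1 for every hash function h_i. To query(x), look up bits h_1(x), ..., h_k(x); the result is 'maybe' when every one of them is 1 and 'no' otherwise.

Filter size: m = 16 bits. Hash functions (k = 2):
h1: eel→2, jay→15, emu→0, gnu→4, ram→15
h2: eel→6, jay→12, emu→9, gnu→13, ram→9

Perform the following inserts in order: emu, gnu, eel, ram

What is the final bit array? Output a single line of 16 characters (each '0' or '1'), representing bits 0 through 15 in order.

Answer: 1010101001000101

Derivation:
Start: bits=0000000000000000
After insert 'emu': sets bits 0 9 -> bits=1000000001000000
After insert 'gnu': sets bits 4 13 -> bits=1000100001000100
After insert 'eel': sets bits 2 6 -> bits=1010101001000100
After insert 'ram': sets bits 9 15 -> bits=1010101001000101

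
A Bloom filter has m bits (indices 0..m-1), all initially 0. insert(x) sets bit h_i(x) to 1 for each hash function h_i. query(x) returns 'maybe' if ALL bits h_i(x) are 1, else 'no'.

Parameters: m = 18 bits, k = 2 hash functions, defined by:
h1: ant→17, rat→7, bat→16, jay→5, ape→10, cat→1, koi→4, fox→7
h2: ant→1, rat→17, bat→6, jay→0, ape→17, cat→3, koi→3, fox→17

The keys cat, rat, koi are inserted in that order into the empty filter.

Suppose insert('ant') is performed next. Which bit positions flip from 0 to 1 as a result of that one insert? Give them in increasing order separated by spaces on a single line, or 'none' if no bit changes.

Start: bits=000000000000000000
After insert 'cat': sets bits 1 3 -> bits=010100000000000000
After insert 'rat': sets bits 7 17 -> bits=010100010000000001
After insert 'koi': sets bits 3 4 -> bits=010110010000000001
insert 'ant' would touch bits 1 17; currently bit1=1, bit17=1
Bits that are 0 among those (would change 0->1): none

Answer: none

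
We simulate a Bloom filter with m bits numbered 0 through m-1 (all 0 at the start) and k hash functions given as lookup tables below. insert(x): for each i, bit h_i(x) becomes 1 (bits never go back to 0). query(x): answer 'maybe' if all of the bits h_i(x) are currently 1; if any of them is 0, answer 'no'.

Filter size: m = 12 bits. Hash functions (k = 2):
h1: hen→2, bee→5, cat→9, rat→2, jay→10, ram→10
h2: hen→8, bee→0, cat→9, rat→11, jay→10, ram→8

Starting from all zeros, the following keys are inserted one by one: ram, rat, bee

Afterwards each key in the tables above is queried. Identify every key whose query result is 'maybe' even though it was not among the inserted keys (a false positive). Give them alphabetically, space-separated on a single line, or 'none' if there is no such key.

Answer: hen jay

Derivation:
Start: bits=000000000000
After insert 'ram': sets bits 8 10 -> bits=000000001010
After insert 'rat': sets bits 2 11 -> bits=001000001011
After insert 'bee': sets bits 0 5 -> bits=101001001011
Not inserted: cat hen jay — query each against bits=101001001011:
query cat: checks bit9=0 (has a 0) -> no => not a false positive
query hen: checks bit2=1, bit8=1 (all 1) -> maybe => FALSE POSITIVE
query jay: checks bit10=1 (all 1) -> maybe => FALSE POSITIVE
False positives (alphabetical): hen jay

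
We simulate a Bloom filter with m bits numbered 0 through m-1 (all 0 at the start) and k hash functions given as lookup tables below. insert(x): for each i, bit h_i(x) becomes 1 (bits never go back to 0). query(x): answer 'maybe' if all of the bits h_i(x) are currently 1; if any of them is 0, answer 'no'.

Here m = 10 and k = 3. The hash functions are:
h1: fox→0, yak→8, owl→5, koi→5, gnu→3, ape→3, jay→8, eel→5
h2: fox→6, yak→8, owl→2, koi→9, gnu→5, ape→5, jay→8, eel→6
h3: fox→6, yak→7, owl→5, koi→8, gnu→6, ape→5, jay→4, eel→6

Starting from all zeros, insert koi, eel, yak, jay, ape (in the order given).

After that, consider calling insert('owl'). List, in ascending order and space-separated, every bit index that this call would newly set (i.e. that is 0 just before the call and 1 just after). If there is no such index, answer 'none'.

Answer: 2

Derivation:
Start: bits=0000000000
After insert 'koi': sets bits 5 8 9 -> bits=0000010011
After insert 'eel': sets bits 5 6 -> bits=0000011011
After insert 'yak': sets bits 7 8 -> bits=0000011111
After insert 'jay': sets bits 4 8 -> bits=0000111111
After insert 'ape': sets bits 3 5 -> bits=0001111111
insert 'owl' would touch bits 2 5; currently bit2=0, bit5=1
Bits that are 0 among those (would change 0->1): 2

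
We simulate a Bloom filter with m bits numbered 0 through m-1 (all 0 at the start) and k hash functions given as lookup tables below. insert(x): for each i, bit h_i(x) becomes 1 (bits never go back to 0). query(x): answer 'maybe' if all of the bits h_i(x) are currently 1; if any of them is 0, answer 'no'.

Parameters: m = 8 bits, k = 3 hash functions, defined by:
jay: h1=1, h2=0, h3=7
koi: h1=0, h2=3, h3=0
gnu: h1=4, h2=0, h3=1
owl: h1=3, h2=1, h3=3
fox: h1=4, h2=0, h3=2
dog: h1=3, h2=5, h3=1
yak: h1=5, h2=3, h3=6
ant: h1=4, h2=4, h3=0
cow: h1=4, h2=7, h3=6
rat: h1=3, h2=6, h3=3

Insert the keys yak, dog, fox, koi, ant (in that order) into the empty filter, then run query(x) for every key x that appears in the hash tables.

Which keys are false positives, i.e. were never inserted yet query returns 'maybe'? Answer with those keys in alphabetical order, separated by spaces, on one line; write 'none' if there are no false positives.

Answer: gnu owl rat

Derivation:
Start: bits=00000000
After insert 'yak': sets bits 3 5 6 -> bits=00010110
After insert 'dog': sets bits 1 3 5 -> bits=01010110
After insert 'fox': sets bits 0 2 4 -> bits=11111110
After insert 'koi': sets bits 0 3 -> bits=11111110
After insert 'ant': sets bits 0 4 -> bits=11111110
Not inserted: cow gnu jay owl rat — query each against bits=11111110:
query cow: checks bit4=1, bit6=1, bit7=0 (has a 0) -> no => not a false positive
query gnu: checks bit0=1, bit1=1, bit4=1 (all 1) -> maybe => FALSE POSITIVE
query jay: checks bit0=1, bit1=1, bit7=0 (has a 0) -> no => not a false positive
query owl: checks bit1=1, bit3=1 (all 1) -> maybe => FALSE POSITIVE
query rat: checks bit3=1, bit6=1 (all 1) -> maybe => FALSE POSITIVE
False positives (alphabetical): gnu owl rat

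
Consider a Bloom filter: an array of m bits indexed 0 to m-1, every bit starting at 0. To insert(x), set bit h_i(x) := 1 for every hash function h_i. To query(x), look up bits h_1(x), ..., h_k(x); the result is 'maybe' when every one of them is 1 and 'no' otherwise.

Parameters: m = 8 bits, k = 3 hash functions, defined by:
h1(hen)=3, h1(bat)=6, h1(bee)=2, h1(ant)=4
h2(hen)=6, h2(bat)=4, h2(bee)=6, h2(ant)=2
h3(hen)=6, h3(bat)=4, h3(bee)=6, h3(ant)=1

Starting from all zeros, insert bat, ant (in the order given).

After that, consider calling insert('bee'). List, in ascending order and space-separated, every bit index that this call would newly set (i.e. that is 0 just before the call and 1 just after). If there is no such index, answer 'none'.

Start: bits=00000000
After insert 'bat': sets bits 4 6 -> bits=00001010
After insert 'ant': sets bits 1 2 4 -> bits=01101010
insert 'bee' would touch bits 2 6; currently bit2=1, bit6=1
Bits that are 0 among those (would change 0->1): none

Answer: none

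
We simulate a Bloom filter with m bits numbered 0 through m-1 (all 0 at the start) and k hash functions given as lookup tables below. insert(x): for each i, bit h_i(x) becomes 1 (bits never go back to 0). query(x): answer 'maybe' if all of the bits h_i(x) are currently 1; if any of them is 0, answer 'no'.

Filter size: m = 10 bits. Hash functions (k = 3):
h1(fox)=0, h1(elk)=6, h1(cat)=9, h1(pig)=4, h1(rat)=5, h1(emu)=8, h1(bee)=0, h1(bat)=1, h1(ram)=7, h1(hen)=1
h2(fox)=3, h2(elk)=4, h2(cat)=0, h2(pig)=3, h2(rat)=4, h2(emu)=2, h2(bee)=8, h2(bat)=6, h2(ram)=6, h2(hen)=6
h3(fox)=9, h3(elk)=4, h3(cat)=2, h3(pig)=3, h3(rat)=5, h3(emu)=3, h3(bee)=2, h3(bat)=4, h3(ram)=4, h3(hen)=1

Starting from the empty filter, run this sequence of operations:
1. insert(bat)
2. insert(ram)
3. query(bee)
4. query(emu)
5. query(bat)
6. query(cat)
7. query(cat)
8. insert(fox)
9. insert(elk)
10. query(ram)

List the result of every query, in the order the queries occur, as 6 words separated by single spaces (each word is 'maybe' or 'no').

Start: bits=0000000000
Op 1: insert bat -> sets bits 1 4 6 -> bits=0100101000
Op 2: insert ram -> sets bits 4 6 7 -> bits=0100101100
Op 3: query bee -> checks bit0=0, bit2=0, bit8=0 (has a 0) -> no
Op 4: query emu -> checks bit2=0, bit3=0, bit8=0 (has a 0) -> no
Op 5: query bat -> checks bit1=1, bit4=1, bit6=1 (all 1) -> maybe
Op 6: query cat -> checks bit0=0, bit2=0, bit9=0 (has a 0) -> no
Op 7: query cat -> checks bit0=0, bit2=0, bit9=0 (has a 0) -> no
Op 8: insert fox -> sets bits 0 3 9 -> bits=1101101101
Op 9: insert elk -> sets bits 4 6 -> bits=1101101101
Op 10: query ram -> checks bit4=1, bit6=1, bit7=1 (all 1) -> maybe
Query results in order: no no maybe no no maybe

Answer: no no maybe no no maybe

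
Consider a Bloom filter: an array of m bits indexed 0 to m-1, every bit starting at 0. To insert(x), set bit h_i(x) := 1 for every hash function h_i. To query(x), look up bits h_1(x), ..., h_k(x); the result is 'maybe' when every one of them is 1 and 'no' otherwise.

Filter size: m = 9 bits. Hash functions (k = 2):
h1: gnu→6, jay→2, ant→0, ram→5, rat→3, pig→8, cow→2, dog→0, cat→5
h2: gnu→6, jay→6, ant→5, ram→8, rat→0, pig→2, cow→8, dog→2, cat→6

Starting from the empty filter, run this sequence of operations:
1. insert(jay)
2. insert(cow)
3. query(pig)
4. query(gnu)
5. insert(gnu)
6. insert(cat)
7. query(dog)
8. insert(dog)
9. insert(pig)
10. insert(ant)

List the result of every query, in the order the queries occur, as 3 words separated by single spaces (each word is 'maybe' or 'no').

Answer: maybe maybe no

Derivation:
Start: bits=000000000
Op 1: insert jay -> sets bits 2 6 -> bits=001000100
Op 2: insert cow -> sets bits 2 8 -> bits=001000101
Op 3: query pig -> checks bit2=1, bit8=1 (all 1) -> maybe
Op 4: query gnu -> checks bit6=1 (all 1) -> maybe
Op 5: insert gnu -> sets bits 6 -> bits=001000101
Op 6: insert cat -> sets bits 5 6 -> bits=001001101
Op 7: query dog -> checks bit0=0, bit2=1 (has a 0) -> no
Op 8: insert dog -> sets bits 0 2 -> bits=101001101
Op 9: insert pig -> sets bits 2 8 -> bits=101001101
Op 10: insert ant -> sets bits 0 5 -> bits=101001101
Query results in order: maybe maybe no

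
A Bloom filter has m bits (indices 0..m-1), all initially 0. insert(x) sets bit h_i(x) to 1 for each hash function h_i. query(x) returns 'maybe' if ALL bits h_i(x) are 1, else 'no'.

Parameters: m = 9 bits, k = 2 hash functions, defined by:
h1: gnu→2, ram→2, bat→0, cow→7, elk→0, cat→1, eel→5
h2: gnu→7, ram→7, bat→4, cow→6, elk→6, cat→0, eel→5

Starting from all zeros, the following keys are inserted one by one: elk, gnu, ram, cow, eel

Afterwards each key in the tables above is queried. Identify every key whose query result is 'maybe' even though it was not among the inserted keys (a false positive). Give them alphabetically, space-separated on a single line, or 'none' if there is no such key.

Start: bits=000000000
After insert 'elk': sets bits 0 6 -> bits=100000100
After insert 'gnu': sets bits 2 7 -> bits=101000110
After insert 'ram': sets bits 2 7 -> bits=101000110
After insert 'cow': sets bits 6 7 -> bits=101000110
After insert 'eel': sets bits 5 -> bits=101001110
Not inserted: bat cat — query each against bits=101001110:
query bat: checks bit0=1, bit4=0 (has a 0) -> no => not a false positive
query cat: checks bit0=1, bit1=0 (has a 0) -> no => not a false positive
False positives (alphabetical): none

Answer: none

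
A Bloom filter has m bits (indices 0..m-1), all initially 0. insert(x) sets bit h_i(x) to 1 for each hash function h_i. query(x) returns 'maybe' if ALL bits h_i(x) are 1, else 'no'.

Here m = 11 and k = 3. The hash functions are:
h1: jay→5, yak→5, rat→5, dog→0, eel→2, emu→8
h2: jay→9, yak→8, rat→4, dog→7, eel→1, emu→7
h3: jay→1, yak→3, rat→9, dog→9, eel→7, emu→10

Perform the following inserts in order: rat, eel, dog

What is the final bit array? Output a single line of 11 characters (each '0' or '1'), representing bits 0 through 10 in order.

Start: bits=00000000000
After insert 'rat': sets bits 4 5 9 -> bits=00001100010
After insert 'eel': sets bits 1 2 7 -> bits=01101101010
After insert 'dog': sets bits 0 7 9 -> bits=11101101010

Answer: 11101101010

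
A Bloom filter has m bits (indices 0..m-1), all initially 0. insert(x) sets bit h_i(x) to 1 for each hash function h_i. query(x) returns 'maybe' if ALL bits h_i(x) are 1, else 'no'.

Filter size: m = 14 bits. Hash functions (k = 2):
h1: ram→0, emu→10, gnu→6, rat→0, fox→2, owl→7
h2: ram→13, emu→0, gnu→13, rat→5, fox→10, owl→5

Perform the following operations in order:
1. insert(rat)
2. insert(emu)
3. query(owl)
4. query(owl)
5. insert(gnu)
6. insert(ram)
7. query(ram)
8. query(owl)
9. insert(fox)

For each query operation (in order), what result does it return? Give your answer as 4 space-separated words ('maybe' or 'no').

Start: bits=00000000000000
Op 1: insert rat -> sets bits 0 5 -> bits=10000100000000
Op 2: insert emu -> sets bits 0 10 -> bits=10000100001000
Op 3: query owl -> checks bit5=1, bit7=0 (has a 0) -> no
Op 4: query owl -> checks bit5=1, bit7=0 (has a 0) -> no
Op 5: insert gnu -> sets bits 6 13 -> bits=10000110001001
Op 6: insert ram -> sets bits 0 13 -> bits=10000110001001
Op 7: query ram -> checks bit0=1, bit13=1 (all 1) -> maybe
Op 8: query owl -> checks bit5=1, bit7=0 (has a 0) -> no
Op 9: insert fox -> sets bits 2 10 -> bits=10100110001001
Query results in order: no no maybe no

Answer: no no maybe no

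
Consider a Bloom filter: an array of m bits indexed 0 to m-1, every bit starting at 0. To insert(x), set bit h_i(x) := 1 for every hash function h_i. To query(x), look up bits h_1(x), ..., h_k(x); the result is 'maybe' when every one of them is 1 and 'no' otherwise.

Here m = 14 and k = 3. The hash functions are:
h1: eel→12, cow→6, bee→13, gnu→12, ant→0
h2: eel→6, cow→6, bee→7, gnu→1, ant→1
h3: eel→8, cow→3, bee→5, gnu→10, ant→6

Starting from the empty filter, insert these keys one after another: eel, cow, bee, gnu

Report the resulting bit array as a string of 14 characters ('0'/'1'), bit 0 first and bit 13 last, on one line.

Start: bits=00000000000000
After insert 'eel': sets bits 6 8 12 -> bits=00000010100010
After insert 'cow': sets bits 3 6 -> bits=00010010100010
After insert 'bee': sets bits 5 7 13 -> bits=00010111100011
After insert 'gnu': sets bits 1 10 12 -> bits=01010111101011

Answer: 01010111101011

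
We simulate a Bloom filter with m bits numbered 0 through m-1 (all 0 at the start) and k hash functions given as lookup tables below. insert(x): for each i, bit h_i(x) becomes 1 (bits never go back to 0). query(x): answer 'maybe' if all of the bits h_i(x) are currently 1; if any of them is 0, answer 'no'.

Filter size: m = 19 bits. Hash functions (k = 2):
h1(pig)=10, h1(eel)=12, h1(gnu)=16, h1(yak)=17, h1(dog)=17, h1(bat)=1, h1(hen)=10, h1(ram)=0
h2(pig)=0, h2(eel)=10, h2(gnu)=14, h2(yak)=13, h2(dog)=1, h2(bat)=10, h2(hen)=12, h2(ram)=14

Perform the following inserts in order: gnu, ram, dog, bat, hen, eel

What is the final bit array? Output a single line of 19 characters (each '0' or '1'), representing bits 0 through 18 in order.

Answer: 1100000000101010110

Derivation:
Start: bits=0000000000000000000
After insert 'gnu': sets bits 14 16 -> bits=0000000000000010100
After insert 'ram': sets bits 0 14 -> bits=1000000000000010100
After insert 'dog': sets bits 1 17 -> bits=1100000000000010110
After insert 'bat': sets bits 1 10 -> bits=1100000000100010110
After insert 'hen': sets bits 10 12 -> bits=1100000000101010110
After insert 'eel': sets bits 10 12 -> bits=1100000000101010110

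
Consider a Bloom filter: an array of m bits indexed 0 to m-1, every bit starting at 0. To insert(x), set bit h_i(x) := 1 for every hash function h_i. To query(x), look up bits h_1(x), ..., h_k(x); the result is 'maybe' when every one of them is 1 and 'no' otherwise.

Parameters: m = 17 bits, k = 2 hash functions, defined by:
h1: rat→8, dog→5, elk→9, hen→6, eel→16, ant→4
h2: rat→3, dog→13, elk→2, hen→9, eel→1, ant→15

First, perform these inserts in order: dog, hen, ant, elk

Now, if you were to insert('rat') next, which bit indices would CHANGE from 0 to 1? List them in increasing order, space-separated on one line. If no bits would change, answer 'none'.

Answer: 3 8

Derivation:
Start: bits=00000000000000000
After insert 'dog': sets bits 5 13 -> bits=00000100000001000
After insert 'hen': sets bits 6 9 -> bits=00000110010001000
After insert 'ant': sets bits 4 15 -> bits=00001110010001010
After insert 'elk': sets bits 2 9 -> bits=00101110010001010
insert 'rat' would touch bits 3 8; currently bit3=0, bit8=0
Bits that are 0 among those (would change 0->1): 3 8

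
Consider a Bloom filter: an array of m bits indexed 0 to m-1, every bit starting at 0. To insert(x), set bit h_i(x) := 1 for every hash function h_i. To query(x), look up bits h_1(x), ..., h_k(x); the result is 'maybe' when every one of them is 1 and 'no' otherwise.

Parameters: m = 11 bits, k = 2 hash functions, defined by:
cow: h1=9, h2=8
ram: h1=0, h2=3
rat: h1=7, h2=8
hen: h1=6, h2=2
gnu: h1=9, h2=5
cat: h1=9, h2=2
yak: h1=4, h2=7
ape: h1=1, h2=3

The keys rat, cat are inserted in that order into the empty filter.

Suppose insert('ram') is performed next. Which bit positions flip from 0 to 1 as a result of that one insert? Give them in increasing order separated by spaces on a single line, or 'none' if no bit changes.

Start: bits=00000000000
After insert 'rat': sets bits 7 8 -> bits=00000001100
After insert 'cat': sets bits 2 9 -> bits=00100001110
insert 'ram' would touch bits 0 3; currently bit0=0, bit3=0
Bits that are 0 among those (would change 0->1): 0 3

Answer: 0 3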